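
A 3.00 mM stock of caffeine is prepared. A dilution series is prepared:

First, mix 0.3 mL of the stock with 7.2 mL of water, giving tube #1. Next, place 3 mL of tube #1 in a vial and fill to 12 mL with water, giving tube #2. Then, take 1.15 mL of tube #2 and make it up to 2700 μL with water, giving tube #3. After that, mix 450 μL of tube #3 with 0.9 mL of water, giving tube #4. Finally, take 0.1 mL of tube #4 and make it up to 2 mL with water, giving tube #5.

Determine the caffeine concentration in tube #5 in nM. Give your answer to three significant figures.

213 nM

Step 1: 0.3 mL + 7.2 mL = 7.5 mL total → factor 7.5/0.3 = 25
Step 2: 3 mL brought to 12 mL → factor 12/3 = 4
Step 3: 1.15 mL brought to 2700 μL → factor 2.7/1.15 = 2.3478
Step 4: 450 μL + 0.9 mL = 1350 μL total → factor 1350/450 = 3
Step 5: 0.1 mL brought to 2 mL → factor 2/0.1 = 20
Overall dilution factor = 25 × 4 × 2.3478 × 3 × 20 = 14087
Final = 3.00 mM / 14087 = 0.0002130 mM = 213 nM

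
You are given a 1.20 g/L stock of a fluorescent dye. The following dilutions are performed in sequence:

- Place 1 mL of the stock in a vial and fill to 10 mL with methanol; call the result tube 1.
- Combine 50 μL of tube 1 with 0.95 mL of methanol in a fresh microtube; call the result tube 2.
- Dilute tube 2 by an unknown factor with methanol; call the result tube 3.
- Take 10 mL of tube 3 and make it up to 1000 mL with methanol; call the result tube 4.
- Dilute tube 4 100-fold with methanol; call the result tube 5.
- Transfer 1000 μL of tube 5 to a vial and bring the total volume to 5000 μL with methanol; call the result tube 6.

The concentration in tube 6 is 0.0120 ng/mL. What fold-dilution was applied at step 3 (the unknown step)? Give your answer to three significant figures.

Step 1: 1 mL brought to 10 mL → factor 10/1 = 10
Step 2: 50 μL + 0.95 mL = 1000 μL total → factor 1000/50 = 20
Step 3: unknown factor x
Step 4: 10 mL brought to 1000 mL → factor 1000/10 = 100
Step 5: 100-fold → factor 100
Step 6: 1000 μL brought to 5000 μL → factor 5000/1000 = 5
Product of known-step factors = 1 × 10^7
Overall factor = 1.20 g/L / (0.0120 ng/mL) = 1 × 10^8
x = 1 × 10^8 / 1 × 10^7 = 10.0

10.0-fold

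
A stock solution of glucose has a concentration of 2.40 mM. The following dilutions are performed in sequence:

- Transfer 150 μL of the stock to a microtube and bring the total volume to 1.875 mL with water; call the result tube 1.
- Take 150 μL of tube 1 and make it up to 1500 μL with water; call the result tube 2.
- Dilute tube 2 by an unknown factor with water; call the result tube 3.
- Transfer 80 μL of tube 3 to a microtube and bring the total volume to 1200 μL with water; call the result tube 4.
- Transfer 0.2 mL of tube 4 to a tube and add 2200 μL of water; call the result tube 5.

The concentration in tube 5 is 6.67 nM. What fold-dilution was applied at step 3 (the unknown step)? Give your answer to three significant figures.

Step 1: 150 μL brought to 1.875 mL → factor 1875/150 = 12.5
Step 2: 150 μL brought to 1500 μL → factor 1500/150 = 10
Step 3: unknown factor x
Step 4: 80 μL brought to 1200 μL → factor 1200/80 = 15
Step 5: 0.2 mL + 2200 μL = 2.4 mL total → factor 2.4/0.2 = 12
Product of known-step factors = 22500
Overall factor = 2.40 mM / (6.67 nM) = 3.5982 × 10^5
x = 3.5982 × 10^5 / 22500 = 16.0

16.0-fold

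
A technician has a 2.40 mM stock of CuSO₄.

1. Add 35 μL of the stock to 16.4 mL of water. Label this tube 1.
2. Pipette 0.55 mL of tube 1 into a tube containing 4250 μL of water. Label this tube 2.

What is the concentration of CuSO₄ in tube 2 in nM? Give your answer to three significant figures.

586 nM

Step 1: 35 μL + 16.4 mL = 16435 μL total → factor 16435/35 = 469.57
Step 2: 0.55 mL + 4250 μL = 4.8 mL total → factor 4.8/0.55 = 8.7273
Overall dilution factor = 469.57 × 8.7273 = 4098.1
Final = 2.40 mM / 4098.1 = 0.0005856 mM = 586 nM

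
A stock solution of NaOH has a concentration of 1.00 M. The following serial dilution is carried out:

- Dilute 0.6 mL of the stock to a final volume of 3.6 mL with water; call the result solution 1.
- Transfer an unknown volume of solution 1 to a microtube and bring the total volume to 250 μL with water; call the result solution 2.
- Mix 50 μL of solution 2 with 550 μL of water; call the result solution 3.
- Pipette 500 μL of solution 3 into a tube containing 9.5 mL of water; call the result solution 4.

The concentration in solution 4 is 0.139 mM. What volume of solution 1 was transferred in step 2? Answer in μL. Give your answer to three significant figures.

50.0 μL

Step 1: 0.6 mL brought to 3.6 mL → factor 3.6/0.6 = 6
Step 2: v brought to 250 μL → factor = 250 μL/v
Step 3: 50 μL + 550 μL = 600 μL total → factor 600/50 = 12
Step 4: 500 μL + 9.5 mL = 10000 μL total → factor 10000/500 = 20
Product of known-step factors = 1440
Overall factor = 1.00 M / (0.139 mM) = 7194.2
Step-2 factor = 7194.2 / 1440 = 4.996
v = 250 μL / 4.996 = 50.0 μL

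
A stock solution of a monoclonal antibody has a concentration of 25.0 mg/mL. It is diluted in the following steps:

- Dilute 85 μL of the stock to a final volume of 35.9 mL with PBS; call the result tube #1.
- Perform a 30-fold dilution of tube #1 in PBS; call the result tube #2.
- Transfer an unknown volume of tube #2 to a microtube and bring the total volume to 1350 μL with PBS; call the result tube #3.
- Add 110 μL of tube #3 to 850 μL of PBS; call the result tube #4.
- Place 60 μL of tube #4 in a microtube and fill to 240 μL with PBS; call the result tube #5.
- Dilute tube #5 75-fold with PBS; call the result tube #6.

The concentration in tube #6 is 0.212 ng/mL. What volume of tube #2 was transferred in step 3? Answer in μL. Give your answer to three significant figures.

380 μL

Step 1: 85 μL brought to 35.9 mL → factor 35900/85 = 422.35
Step 2: 30-fold → factor 30
Step 3: v brought to 1350 μL → factor = 1350 μL/v
Step 4: 110 μL + 850 μL = 960 μL total → factor 960/110 = 8.7273
Step 5: 60 μL brought to 240 μL → factor 240/60 = 4
Step 6: 75-fold → factor 75
Product of known-step factors = 3.3174 × 10^7
Overall factor = 25.0 mg/mL / (0.212 ng/mL) = 1.1792 × 10^8
Step-3 factor = 1.1792 × 10^8 / 3.3174 × 10^7 = 3.5547
v = 1350 μL / 3.5547 = 380 μL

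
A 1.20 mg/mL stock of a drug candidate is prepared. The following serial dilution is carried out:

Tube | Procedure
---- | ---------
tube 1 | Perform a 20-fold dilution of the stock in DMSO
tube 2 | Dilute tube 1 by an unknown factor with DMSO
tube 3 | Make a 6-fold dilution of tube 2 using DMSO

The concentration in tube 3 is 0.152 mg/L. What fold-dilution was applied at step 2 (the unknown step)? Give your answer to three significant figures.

Step 1: 20-fold → factor 20
Step 2: unknown factor x
Step 3: 6-fold → factor 6
Product of known-step factors = 120
Overall factor = 1.20 mg/mL / (0.152 mg/L) = 7894.7
x = 7894.7 / 120 = 65.8

65.8-fold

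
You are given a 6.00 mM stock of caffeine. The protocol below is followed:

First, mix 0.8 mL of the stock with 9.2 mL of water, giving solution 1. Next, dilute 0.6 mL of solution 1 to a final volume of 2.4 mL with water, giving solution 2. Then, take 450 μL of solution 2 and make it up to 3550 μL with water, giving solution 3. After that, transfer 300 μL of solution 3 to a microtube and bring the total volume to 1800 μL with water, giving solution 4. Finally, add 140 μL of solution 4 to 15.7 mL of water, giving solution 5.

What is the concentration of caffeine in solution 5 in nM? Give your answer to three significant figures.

Step 1: 0.8 mL + 9.2 mL = 10 mL total → factor 10/0.8 = 12.5
Step 2: 0.6 mL brought to 2.4 mL → factor 2.4/0.6 = 4
Step 3: 450 μL brought to 3550 μL → factor 3550/450 = 7.8889
Step 4: 300 μL brought to 1800 μL → factor 1800/300 = 6
Step 5: 140 μL + 15.7 mL = 15840 μL total → factor 15840/140 = 113.14
Overall dilution factor = 12.5 × 4 × 7.8889 × 6 × 113.14 = 2.6777 × 10^5
Final = 6.00 mM / 2.6777 × 10^5 = 2.241 × 10^-5 mM = 22.4 nM

22.4 nM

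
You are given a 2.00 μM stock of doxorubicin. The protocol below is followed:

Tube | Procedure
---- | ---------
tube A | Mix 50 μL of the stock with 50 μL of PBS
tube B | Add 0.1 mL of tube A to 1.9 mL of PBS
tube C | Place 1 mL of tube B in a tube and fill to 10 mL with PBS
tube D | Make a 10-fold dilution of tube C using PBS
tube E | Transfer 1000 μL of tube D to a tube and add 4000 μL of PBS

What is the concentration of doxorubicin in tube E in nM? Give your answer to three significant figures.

Step 1: 50 μL + 50 μL = 100 μL total → factor 100/50 = 2
Step 2: 0.1 mL + 1.9 mL = 2 mL total → factor 2/0.1 = 20
Step 3: 1 mL brought to 10 mL → factor 10/1 = 10
Step 4: 10-fold → factor 10
Step 5: 1000 μL + 4000 μL = 5000 μL total → factor 5000/1000 = 5
Overall dilution factor = 2 × 20 × 10 × 10 × 5 = 20000
Final = 2.00 μM / 20000 = 0.0001000 μM = 0.100 nM

0.100 nM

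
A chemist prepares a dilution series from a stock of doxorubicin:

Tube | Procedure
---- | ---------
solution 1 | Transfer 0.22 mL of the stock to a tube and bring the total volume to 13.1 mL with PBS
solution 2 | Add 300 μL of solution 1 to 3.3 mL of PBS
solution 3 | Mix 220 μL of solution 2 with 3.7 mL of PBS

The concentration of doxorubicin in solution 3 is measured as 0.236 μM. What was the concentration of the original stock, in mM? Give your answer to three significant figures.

3.00 mM

Step 1: 0.22 mL brought to 13.1 mL → factor 13.1/0.22 = 59.545
Step 2: 300 μL + 3.3 mL = 3600 μL total → factor 3600/300 = 12
Step 3: 220 μL + 3.7 mL = 3920 μL total → factor 3920/220 = 17.818
Overall dilution factor = 59.545 × 12 × 17.818 = 12732
Stock = 0.236 μM × 12732 = 3005 μM = 3.00 mM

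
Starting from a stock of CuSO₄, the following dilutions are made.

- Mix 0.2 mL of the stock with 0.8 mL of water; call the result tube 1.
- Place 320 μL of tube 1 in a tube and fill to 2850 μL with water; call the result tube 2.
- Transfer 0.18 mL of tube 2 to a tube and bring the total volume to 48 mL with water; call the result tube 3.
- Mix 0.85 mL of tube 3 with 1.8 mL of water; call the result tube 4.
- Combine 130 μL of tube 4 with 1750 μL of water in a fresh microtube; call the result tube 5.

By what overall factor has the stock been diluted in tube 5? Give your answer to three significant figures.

Step 1: 0.2 mL + 0.8 mL = 1 mL total → factor 1/0.2 = 5
Step 2: 320 μL brought to 2850 μL → factor 2850/320 = 8.9062
Step 3: 0.18 mL brought to 48 mL → factor 48/0.18 = 266.67
Step 4: 0.85 mL + 1.8 mL = 2.65 mL total → factor 2.65/0.85 = 3.1176
Step 5: 130 μL + 1750 μL = 1880 μL total → factor 1880/130 = 14.462
Overall dilution factor = 5 × 8.9062 × 266.67 × 3.1176 × 14.462 = 5.354 × 10^5

5.35 × 10^5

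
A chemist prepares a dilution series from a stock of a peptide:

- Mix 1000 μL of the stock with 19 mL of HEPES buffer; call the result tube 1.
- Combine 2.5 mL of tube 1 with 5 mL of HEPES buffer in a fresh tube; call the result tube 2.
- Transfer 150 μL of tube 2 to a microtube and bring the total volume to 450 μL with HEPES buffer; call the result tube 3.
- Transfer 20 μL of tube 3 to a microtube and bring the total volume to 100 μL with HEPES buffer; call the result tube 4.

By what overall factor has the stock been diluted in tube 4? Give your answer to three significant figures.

Step 1: 1000 μL + 19 mL = 20000 μL total → factor 20000/1000 = 20
Step 2: 2.5 mL + 5 mL = 7.5 mL total → factor 7.5/2.5 = 3
Step 3: 150 μL brought to 450 μL → factor 450/150 = 3
Step 4: 20 μL brought to 100 μL → factor 100/20 = 5
Overall dilution factor = 20 × 3 × 3 × 5 = 900

900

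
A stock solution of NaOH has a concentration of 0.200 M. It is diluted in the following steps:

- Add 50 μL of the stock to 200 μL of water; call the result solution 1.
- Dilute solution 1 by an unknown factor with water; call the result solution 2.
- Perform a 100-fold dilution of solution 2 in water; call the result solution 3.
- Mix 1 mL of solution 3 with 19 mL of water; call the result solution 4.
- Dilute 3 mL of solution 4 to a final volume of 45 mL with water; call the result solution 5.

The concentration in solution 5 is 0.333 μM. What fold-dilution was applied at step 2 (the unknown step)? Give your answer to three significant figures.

Step 1: 50 μL + 200 μL = 250 μL total → factor 250/50 = 5
Step 2: unknown factor x
Step 3: 100-fold → factor 100
Step 4: 1 mL + 19 mL = 20 mL total → factor 20/1 = 20
Step 5: 3 mL brought to 45 mL → factor 45/3 = 15
Product of known-step factors = 1.5 × 10^5
Overall factor = 0.200 M / (0.333 μM) = 6.006 × 10^5
x = 6.006 × 10^5 / 1.5 × 10^5 = 4.00

4.00-fold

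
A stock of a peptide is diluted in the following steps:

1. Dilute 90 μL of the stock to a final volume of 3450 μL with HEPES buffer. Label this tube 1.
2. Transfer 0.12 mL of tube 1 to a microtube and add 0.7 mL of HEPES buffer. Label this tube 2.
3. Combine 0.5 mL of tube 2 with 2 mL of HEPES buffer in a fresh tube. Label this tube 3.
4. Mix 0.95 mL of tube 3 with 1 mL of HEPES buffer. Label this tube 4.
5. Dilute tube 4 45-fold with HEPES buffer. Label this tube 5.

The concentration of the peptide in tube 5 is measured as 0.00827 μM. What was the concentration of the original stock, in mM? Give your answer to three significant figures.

Step 1: 90 μL brought to 3450 μL → factor 3450/90 = 38.333
Step 2: 0.12 mL + 0.7 mL = 0.82 mL total → factor 0.82/0.12 = 6.8333
Step 3: 0.5 mL + 2 mL = 2.5 mL total → factor 2.5/0.5 = 5
Step 4: 0.95 mL + 1 mL = 1.95 mL total → factor 1.95/0.95 = 2.0526
Step 5: 45-fold → factor 45
Overall dilution factor = 38.333 × 6.8333 × 5 × 2.0526 × 45 = 1.2098 × 10^5
Stock = 0.00827 μM × 1.2098 × 10^5 = 1000 μM = 1.00 mM

1.00 mM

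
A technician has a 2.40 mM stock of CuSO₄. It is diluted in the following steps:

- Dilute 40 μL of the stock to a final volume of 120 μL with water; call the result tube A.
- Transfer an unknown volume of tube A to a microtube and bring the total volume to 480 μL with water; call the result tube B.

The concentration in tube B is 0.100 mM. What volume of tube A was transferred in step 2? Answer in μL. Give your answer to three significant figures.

Step 1: 40 μL brought to 120 μL → factor 120/40 = 3
Step 2: v brought to 480 μL → factor = 480 μL/v
Product of known-step factors = 3
Overall factor = 2.40 mM / (0.100 mM) = 24
Step-2 factor = 24 / 3 = 8
v = 480 μL / 8 = 60.0 μL

60.0 μL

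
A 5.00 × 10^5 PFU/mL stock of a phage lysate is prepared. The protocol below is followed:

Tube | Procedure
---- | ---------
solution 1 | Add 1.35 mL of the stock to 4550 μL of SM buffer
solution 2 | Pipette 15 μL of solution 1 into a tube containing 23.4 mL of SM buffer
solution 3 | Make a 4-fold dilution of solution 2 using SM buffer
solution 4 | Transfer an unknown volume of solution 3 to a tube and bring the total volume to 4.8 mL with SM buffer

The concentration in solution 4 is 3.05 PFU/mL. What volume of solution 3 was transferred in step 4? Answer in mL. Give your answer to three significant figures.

0.799 mL

Step 1: 1.35 mL + 4550 μL = 5.9 mL total → factor 5.9/1.35 = 4.3704
Step 2: 15 μL + 23.4 mL = 23415 μL total → factor 23415/15 = 1561
Step 3: 4-fold → factor 4
Step 4: v brought to 4.8 mL → factor = 4.8 mL/v
Product of known-step factors = 27289
Overall factor = 5.00 × 10^5 PFU/mL / (3.05 PFU/mL) = 1.6393 × 10^5
Step-4 factor = 1.6393 × 10^5 / 27289 = 6.0074
v = 4.8 mL / 6.0074 = 0.799 mL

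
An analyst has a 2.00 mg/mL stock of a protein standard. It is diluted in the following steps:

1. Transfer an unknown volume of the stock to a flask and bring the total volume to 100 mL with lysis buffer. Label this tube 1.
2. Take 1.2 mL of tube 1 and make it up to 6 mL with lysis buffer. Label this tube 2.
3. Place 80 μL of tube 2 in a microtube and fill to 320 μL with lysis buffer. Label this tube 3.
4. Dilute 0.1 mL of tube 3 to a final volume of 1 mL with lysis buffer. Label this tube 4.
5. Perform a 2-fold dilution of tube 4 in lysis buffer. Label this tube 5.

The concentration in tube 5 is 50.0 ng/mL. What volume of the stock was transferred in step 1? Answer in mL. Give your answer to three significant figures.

Step 1: v brought to 100 mL → factor = 100 mL/v
Step 2: 1.2 mL brought to 6 mL → factor 6/1.2 = 5
Step 3: 80 μL brought to 320 μL → factor 320/80 = 4
Step 4: 0.1 mL brought to 1 mL → factor 1/0.1 = 10
Step 5: 2-fold → factor 2
Product of known-step factors = 400
Overall factor = 2.00 mg/mL / (50.0 ng/mL) = 40000
Step-1 factor = 40000 / 400 = 100
v = 100 mL / 100 = 1.00 mL

1.00 mL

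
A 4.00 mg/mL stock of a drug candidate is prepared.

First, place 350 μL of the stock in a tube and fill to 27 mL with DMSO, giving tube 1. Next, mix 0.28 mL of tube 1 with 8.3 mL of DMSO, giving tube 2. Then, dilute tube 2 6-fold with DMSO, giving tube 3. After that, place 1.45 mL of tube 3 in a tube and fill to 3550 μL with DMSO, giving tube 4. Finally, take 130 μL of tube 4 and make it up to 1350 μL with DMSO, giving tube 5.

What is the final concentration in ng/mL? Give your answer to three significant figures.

Step 1: 350 μL brought to 27 mL → factor 27000/350 = 77.143
Step 2: 0.28 mL + 8.3 mL = 8.58 mL total → factor 8.58/0.28 = 30.643
Step 3: 6-fold → factor 6
Step 4: 1.45 mL brought to 3550 μL → factor 3.55/1.45 = 2.4483
Step 5: 130 μL brought to 1350 μL → factor 1350/130 = 10.385
Overall dilution factor = 77.143 × 30.643 × 6 × 2.4483 × 10.385 = 3.606 × 10^5
Final = 4.00 mg/mL / 3.606 × 10^5 = 1.109 × 10^-5 mg/mL = 11.1 ng/mL

11.1 ng/mL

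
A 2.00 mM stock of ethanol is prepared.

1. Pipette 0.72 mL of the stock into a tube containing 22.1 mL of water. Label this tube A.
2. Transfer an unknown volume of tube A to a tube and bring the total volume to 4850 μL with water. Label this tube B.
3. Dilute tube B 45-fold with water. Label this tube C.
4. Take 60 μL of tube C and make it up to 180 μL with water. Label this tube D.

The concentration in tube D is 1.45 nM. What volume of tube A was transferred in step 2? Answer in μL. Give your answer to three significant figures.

15.0 μL

Step 1: 0.72 mL + 22.1 mL = 22.82 mL total → factor 22.82/0.72 = 31.694
Step 2: v brought to 4850 μL → factor = 4850 μL/v
Step 3: 45-fold → factor 45
Step 4: 60 μL brought to 180 μL → factor 180/60 = 3
Product of known-step factors = 4278.8
Overall factor = 2.00 mM / (1.45 nM) = 1.3793 × 10^6
Step-2 factor = 1.3793 × 10^6 / 4278.8 = 322.36
v = 4850 μL / 322.36 = 15.0 μL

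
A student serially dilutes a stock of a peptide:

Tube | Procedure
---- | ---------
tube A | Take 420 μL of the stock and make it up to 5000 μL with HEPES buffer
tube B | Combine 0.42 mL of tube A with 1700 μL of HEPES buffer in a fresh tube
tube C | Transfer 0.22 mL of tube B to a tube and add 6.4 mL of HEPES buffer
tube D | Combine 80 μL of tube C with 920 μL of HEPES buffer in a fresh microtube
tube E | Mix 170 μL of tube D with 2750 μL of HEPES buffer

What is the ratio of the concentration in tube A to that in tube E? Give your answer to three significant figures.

Step 1: 420 μL brought to 5000 μL → factor 5000/420 = 11.905
Step 2: 0.42 mL + 1700 μL = 2.12 mL total → factor 2.12/0.42 = 5.0476
Step 3: 0.22 mL + 6.4 mL = 6.62 mL total → factor 6.62/0.22 = 30.091
Step 4: 80 μL + 920 μL = 1000 μL total → factor 1000/80 = 12.5
Step 5: 170 μL + 2750 μL = 2920 μL total → factor 2920/170 = 17.176
Dilution factor to tube A = 11.905; to tube E = 3.8823 × 10^5
[tube A]/[tube E] = (factor to tube E)/(factor to tube A) = 3.8823 × 10^5/11.905 = 3.26 × 10^4

3.26 × 10^4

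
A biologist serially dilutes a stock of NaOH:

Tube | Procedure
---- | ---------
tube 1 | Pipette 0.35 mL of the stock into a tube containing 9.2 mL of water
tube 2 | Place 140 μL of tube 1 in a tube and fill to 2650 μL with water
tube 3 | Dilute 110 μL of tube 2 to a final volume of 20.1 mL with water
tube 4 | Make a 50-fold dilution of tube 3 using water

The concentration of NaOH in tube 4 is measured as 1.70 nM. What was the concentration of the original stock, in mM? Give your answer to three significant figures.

8.02 mM

Step 1: 0.35 mL + 9.2 mL = 9.55 mL total → factor 9.55/0.35 = 27.286
Step 2: 140 μL brought to 2650 μL → factor 2650/140 = 18.929
Step 3: 110 μL brought to 20.1 mL → factor 20100/110 = 182.73
Step 4: 50-fold → factor 50
Overall dilution factor = 27.286 × 18.929 × 182.73 × 50 = 4.7187 × 10^6
Stock = 1.70 nM × 4.7187 × 10^6 = 8.022 × 10^6 nM = 8.02 mM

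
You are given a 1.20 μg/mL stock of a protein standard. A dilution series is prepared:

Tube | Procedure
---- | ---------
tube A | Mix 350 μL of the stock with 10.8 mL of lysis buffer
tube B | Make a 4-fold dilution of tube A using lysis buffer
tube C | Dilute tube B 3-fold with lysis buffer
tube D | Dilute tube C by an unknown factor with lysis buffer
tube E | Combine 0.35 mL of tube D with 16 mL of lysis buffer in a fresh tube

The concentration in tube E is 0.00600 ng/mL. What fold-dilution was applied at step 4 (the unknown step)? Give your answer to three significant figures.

11.2-fold

Step 1: 350 μL + 10.8 mL = 11150 μL total → factor 11150/350 = 31.857
Step 2: 4-fold → factor 4
Step 3: 3-fold → factor 3
Step 4: unknown factor x
Step 5: 0.35 mL + 16 mL = 16.35 mL total → factor 16.35/0.35 = 46.714
Product of known-step factors = 17858
Overall factor = 1.20 μg/mL / (0.00600 ng/mL) = 2 × 10^5
x = 2 × 10^5 / 17858 = 11.2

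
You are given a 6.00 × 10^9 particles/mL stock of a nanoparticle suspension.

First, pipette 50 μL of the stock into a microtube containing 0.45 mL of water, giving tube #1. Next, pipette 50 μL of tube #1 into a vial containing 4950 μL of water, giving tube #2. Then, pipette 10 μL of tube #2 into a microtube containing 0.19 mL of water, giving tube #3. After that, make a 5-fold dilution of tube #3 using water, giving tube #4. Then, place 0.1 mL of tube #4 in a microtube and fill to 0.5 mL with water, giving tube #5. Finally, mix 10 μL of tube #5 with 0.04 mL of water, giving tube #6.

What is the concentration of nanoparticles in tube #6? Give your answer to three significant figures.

Step 1: 50 μL + 0.45 mL = 500 μL total → factor 500/50 = 10
Step 2: 50 μL + 4950 μL = 5000 μL total → factor 5000/50 = 100
Step 3: 10 μL + 0.19 mL = 200 μL total → factor 200/10 = 20
Step 4: 5-fold → factor 5
Step 5: 0.1 mL brought to 0.5 mL → factor 0.5/0.1 = 5
Step 6: 10 μL + 0.04 mL = 50 μL total → factor 50/10 = 5
Overall dilution factor = 10 × 100 × 20 × 5 × 5 × 5 = 2.5 × 10^6
Final = 6.00 × 10^9 particles/mL / 2.5 × 10^6 = 2.40 × 10^3 particles/mL

2.40 × 10^3 particles/mL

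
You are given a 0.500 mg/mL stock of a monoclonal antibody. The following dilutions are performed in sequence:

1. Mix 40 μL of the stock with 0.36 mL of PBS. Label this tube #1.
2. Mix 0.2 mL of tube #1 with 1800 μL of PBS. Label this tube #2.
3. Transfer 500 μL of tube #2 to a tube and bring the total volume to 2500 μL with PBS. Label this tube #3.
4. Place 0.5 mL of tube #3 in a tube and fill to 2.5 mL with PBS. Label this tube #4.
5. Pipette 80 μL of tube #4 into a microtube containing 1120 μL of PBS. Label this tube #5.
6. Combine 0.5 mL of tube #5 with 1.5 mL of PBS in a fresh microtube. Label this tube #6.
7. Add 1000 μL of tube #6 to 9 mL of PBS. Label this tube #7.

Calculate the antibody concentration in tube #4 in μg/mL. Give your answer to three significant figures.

Step 1: 40 μL + 0.36 mL = 400 μL total → factor 400/40 = 10
Step 2: 0.2 mL + 1800 μL = 2 mL total → factor 2/0.2 = 10
Step 3: 500 μL brought to 2500 μL → factor 2500/500 = 5
Step 4: 0.5 mL brought to 2.5 mL → factor 2.5/0.5 = 5
Dilution factor through tube #4 = 10 × 10 × 5 × 5 = 2500
[tube #4] = 0.500 mg/mL / 2500 = 0.0002000 mg/mL = 0.200 μg/mL

0.200 μg/mL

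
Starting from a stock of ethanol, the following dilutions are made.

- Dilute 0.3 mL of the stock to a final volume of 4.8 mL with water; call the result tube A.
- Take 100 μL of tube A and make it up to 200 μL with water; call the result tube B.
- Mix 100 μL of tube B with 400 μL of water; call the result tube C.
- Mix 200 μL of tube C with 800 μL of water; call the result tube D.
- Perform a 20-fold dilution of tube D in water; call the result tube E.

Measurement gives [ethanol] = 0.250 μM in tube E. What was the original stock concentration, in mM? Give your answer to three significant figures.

Step 1: 0.3 mL brought to 4.8 mL → factor 4.8/0.3 = 16
Step 2: 100 μL brought to 200 μL → factor 200/100 = 2
Step 3: 100 μL + 400 μL = 500 μL total → factor 500/100 = 5
Step 4: 200 μL + 800 μL = 1000 μL total → factor 1000/200 = 5
Step 5: 20-fold → factor 20
Overall dilution factor = 16 × 2 × 5 × 5 × 20 = 16000
Stock = 0.250 μM × 16000 = 4000 μM = 4.00 mM

4.00 mM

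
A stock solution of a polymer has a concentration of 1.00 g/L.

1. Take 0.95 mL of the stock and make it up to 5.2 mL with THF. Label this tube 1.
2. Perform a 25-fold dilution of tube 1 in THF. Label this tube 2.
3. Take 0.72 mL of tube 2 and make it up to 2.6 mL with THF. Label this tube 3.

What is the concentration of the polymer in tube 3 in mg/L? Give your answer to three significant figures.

Step 1: 0.95 mL brought to 5.2 mL → factor 5.2/0.95 = 5.4737
Step 2: 25-fold → factor 25
Step 3: 0.72 mL brought to 2.6 mL → factor 2.6/0.72 = 3.6111
Overall dilution factor = 5.4737 × 25 × 3.6111 = 494.15
Final = 1.00 g/L / 494.15 = 0.002024 g/L = 2.02 mg/L

2.02 mg/L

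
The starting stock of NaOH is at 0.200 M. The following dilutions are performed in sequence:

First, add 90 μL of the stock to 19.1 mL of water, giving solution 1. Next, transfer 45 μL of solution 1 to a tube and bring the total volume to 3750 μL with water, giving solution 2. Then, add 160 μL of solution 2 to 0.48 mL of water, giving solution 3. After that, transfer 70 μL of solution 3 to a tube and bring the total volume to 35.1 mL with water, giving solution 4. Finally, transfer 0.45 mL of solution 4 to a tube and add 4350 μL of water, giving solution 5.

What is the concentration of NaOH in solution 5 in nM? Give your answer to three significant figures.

Step 1: 90 μL + 19.1 mL = 19190 μL total → factor 19190/90 = 213.22
Step 2: 45 μL brought to 3750 μL → factor 3750/45 = 83.333
Step 3: 160 μL + 0.48 mL = 640 μL total → factor 640/160 = 4
Step 4: 70 μL brought to 35.1 mL → factor 35100/70 = 501.43
Step 5: 0.45 mL + 4350 μL = 4.8 mL total → factor 4.8/0.45 = 10.667
Overall dilution factor = 213.22 × 83.333 × 4 × 501.43 × 10.667 = 3.8014 × 10^8
Final = 0.200 M / 3.8014 × 10^8 = 5.261 × 10^-10 M = 0.526 nM

0.526 nM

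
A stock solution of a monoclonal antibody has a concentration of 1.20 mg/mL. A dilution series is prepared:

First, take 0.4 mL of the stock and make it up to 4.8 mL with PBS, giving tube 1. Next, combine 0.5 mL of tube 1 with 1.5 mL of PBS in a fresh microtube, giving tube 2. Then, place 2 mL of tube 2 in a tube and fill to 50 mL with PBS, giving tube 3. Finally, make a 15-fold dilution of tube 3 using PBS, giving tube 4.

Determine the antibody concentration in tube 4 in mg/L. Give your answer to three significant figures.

Step 1: 0.4 mL brought to 4.8 mL → factor 4.8/0.4 = 12
Step 2: 0.5 mL + 1.5 mL = 2 mL total → factor 2/0.5 = 4
Step 3: 2 mL brought to 50 mL → factor 50/2 = 25
Step 4: 15-fold → factor 15
Overall dilution factor = 12 × 4 × 25 × 15 = 18000
Final = 1.20 mg/mL / 18000 = 6.667 × 10^-5 mg/mL = 0.0667 mg/L

0.0667 mg/L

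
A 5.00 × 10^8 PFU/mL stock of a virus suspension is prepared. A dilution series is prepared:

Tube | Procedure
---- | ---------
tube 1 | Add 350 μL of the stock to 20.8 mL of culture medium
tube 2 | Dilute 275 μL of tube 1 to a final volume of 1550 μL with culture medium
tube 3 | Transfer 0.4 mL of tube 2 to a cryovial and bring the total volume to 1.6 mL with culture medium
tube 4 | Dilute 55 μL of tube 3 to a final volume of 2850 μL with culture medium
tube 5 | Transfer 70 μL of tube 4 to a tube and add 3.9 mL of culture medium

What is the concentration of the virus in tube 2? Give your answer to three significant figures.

Step 1: 350 μL + 20.8 mL = 21150 μL total → factor 21150/350 = 60.429
Step 2: 275 μL brought to 1550 μL → factor 1550/275 = 5.6364
Dilution factor through tube 2 = 60.429 × 5.6364 = 340.6
[tube 2] = 5.00 × 10^8 PFU/mL / 340.6 = 1.47 × 10^6 PFU/mL

1.47 × 10^6 PFU/mL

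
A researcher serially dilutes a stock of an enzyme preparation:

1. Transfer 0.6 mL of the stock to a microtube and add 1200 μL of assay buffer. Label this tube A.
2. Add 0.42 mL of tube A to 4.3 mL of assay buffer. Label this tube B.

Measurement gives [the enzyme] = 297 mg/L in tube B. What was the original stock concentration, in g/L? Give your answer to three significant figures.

10.0 g/L

Step 1: 0.6 mL + 1200 μL = 1.8 mL total → factor 1.8/0.6 = 3
Step 2: 0.42 mL + 4.3 mL = 4.72 mL total → factor 4.72/0.42 = 11.238
Overall dilution factor = 3 × 11.238 = 33.714
Stock = 297 mg/L × 33.714 = 1.001 × 10^4 mg/L = 10.0 g/L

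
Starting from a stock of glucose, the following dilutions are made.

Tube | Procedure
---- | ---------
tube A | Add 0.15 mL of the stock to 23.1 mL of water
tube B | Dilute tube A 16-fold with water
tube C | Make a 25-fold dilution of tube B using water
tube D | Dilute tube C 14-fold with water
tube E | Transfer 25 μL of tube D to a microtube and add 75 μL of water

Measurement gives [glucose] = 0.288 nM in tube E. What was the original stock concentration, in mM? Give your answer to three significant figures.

1.00 mM

Step 1: 0.15 mL + 23.1 mL = 23.25 mL total → factor 23.25/0.15 = 155
Step 2: 16-fold → factor 16
Step 3: 25-fold → factor 25
Step 4: 14-fold → factor 14
Step 5: 25 μL + 75 μL = 100 μL total → factor 100/25 = 4
Overall dilution factor = 155 × 16 × 25 × 14 × 4 = 3.472 × 10^6
Stock = 0.288 nM × 3.472 × 10^6 = 9.999 × 10^5 nM = 1.00 mM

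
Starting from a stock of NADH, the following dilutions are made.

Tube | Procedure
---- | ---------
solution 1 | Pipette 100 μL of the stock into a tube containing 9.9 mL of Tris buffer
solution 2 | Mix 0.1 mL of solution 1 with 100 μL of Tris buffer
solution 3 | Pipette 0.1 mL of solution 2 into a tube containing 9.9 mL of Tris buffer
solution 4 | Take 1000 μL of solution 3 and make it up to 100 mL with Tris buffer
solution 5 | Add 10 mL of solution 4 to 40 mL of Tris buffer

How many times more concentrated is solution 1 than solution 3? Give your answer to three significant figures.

200

Step 1: 100 μL + 9.9 mL = 10000 μL total → factor 10000/100 = 100
Step 2: 0.1 mL + 100 μL = 0.2 mL total → factor 0.2/0.1 = 2
Step 3: 0.1 mL + 9.9 mL = 10 mL total → factor 10/0.1 = 100
Dilution factor to solution 1 = 100; to solution 3 = 20000
[solution 1]/[solution 3] = (factor to solution 3)/(factor to solution 1) = 20000/100 = 200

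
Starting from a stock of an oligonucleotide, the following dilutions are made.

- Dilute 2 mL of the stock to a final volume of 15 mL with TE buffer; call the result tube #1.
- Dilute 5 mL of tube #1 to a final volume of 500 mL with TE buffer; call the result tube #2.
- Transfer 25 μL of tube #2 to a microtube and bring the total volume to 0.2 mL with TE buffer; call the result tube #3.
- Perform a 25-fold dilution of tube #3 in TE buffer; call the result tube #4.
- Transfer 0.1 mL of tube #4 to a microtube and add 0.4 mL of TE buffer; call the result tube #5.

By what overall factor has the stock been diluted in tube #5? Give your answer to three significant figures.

7.50 × 10^5

Step 1: 2 mL brought to 15 mL → factor 15/2 = 7.5
Step 2: 5 mL brought to 500 mL → factor 500/5 = 100
Step 3: 25 μL brought to 0.2 mL → factor 200/25 = 8
Step 4: 25-fold → factor 25
Step 5: 0.1 mL + 0.4 mL = 0.5 mL total → factor 0.5/0.1 = 5
Overall dilution factor = 7.5 × 100 × 8 × 25 × 5 = 7.5 × 10^5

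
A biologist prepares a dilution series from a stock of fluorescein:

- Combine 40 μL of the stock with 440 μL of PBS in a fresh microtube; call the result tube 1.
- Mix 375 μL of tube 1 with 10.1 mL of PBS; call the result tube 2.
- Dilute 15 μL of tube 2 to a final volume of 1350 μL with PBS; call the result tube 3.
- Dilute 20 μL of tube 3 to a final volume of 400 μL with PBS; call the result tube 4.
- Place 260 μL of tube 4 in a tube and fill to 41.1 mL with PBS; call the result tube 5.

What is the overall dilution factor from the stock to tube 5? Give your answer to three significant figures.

Step 1: 40 μL + 440 μL = 480 μL total → factor 480/40 = 12
Step 2: 375 μL + 10.1 mL = 10475 μL total → factor 10475/375 = 27.933
Step 3: 15 μL brought to 1350 μL → factor 1350/15 = 90
Step 4: 20 μL brought to 400 μL → factor 400/20 = 20
Step 5: 260 μL brought to 41.1 mL → factor 41100/260 = 158.08
Overall dilution factor = 12 × 27.933 × 90 × 20 × 158.08 = 9.5377 × 10^7

9.54 × 10^7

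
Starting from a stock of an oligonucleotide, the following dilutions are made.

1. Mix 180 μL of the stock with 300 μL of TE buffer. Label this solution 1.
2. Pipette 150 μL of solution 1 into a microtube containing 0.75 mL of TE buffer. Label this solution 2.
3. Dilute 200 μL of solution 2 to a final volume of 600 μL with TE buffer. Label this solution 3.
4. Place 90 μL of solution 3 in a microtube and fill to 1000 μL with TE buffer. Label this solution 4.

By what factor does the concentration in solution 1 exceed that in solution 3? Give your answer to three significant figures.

18.0

Step 1: 180 μL + 300 μL = 480 μL total → factor 480/180 = 2.6667
Step 2: 150 μL + 0.75 mL = 900 μL total → factor 900/150 = 6
Step 3: 200 μL brought to 600 μL → factor 600/200 = 3
Dilution factor to solution 1 = 2.6667; to solution 3 = 48
[solution 1]/[solution 3] = (factor to solution 3)/(factor to solution 1) = 48/2.6667 = 18.0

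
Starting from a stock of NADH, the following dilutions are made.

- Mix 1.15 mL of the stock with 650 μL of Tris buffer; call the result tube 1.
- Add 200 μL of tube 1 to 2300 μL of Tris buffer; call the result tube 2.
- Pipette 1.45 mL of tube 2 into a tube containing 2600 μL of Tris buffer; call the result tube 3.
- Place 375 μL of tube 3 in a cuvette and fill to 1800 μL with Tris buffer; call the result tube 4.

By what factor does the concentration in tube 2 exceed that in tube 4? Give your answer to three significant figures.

13.4

Step 1: 1.15 mL + 650 μL = 1.8 mL total → factor 1.8/1.15 = 1.5652
Step 2: 200 μL + 2300 μL = 2500 μL total → factor 2500/200 = 12.5
Step 3: 1.45 mL + 2600 μL = 4.05 mL total → factor 4.05/1.45 = 2.7931
Step 4: 375 μL brought to 1800 μL → factor 1800/375 = 4.8
Dilution factor to tube 2 = 19.565; to tube 4 = 262.31
[tube 2]/[tube 4] = (factor to tube 4)/(factor to tube 2) = 262.31/19.565 = 13.4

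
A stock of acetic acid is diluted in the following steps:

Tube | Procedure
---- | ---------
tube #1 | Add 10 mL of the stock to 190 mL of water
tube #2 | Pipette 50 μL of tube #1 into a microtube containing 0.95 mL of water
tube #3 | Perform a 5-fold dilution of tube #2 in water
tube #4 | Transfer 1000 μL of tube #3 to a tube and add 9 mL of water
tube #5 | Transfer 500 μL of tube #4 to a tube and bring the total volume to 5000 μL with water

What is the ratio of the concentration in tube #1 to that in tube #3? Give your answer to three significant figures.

100

Step 1: 10 mL + 190 mL = 200 mL total → factor 200/10 = 20
Step 2: 50 μL + 0.95 mL = 1000 μL total → factor 1000/50 = 20
Step 3: 5-fold → factor 5
Dilution factor to tube #1 = 20; to tube #3 = 2000
[tube #1]/[tube #3] = (factor to tube #3)/(factor to tube #1) = 2000/20 = 100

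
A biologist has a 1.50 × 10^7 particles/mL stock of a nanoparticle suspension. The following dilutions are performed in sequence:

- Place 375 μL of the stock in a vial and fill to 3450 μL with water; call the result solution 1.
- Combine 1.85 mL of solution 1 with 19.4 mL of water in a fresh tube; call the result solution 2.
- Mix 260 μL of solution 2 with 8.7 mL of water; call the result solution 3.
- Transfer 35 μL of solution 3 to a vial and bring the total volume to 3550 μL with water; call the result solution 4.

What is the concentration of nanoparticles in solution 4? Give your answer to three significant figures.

Step 1: 375 μL brought to 3450 μL → factor 3450/375 = 9.2
Step 2: 1.85 mL + 19.4 mL = 21.25 mL total → factor 21.25/1.85 = 11.486
Step 3: 260 μL + 8.7 mL = 8960 μL total → factor 8960/260 = 34.462
Step 4: 35 μL brought to 3550 μL → factor 3550/35 = 101.43
Overall dilution factor = 9.2 × 11.486 × 34.462 × 101.43 = 3.6938 × 10^5
Final = 1.50 × 10^7 particles/mL / 3.6938 × 10^5 = 40.6 particles/mL

40.6 particles/mL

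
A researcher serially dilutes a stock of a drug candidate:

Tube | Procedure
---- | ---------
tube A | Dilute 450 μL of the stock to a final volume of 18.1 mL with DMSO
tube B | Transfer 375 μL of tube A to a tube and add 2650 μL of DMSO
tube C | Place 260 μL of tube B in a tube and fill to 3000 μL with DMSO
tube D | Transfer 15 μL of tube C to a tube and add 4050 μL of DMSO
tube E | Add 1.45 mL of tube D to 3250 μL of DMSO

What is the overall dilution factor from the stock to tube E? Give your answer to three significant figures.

3.29 × 10^6

Step 1: 450 μL brought to 18.1 mL → factor 18100/450 = 40.222
Step 2: 375 μL + 2650 μL = 3025 μL total → factor 3025/375 = 8.0667
Step 3: 260 μL brought to 3000 μL → factor 3000/260 = 11.538
Step 4: 15 μL + 4050 μL = 4065 μL total → factor 4065/15 = 271
Step 5: 1.45 mL + 3250 μL = 4.7 mL total → factor 4.7/1.45 = 3.2414
Overall dilution factor = 40.222 × 8.0667 × 11.538 × 271 × 3.2414 = 3.2886 × 10^6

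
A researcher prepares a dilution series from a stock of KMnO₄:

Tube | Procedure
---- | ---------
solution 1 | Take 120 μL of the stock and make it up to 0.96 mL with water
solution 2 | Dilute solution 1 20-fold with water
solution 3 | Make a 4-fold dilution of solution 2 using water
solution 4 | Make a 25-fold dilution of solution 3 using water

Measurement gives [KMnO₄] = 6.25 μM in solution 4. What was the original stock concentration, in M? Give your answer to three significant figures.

Step 1: 120 μL brought to 0.96 mL → factor 960/120 = 8
Step 2: 20-fold → factor 20
Step 3: 4-fold → factor 4
Step 4: 25-fold → factor 25
Overall dilution factor = 8 × 20 × 4 × 25 = 16000
Stock = 6.25 μM × 16000 = 1.000 × 10^5 μM = 0.100 M

0.100 M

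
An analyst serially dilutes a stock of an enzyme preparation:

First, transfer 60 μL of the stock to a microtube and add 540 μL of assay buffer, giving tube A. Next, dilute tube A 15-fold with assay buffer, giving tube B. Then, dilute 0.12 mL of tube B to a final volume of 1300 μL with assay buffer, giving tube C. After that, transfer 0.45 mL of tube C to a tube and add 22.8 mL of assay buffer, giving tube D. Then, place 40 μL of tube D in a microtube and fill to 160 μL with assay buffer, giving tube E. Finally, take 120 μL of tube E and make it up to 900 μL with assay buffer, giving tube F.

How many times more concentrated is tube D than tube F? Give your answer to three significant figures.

Step 1: 60 μL + 540 μL = 600 μL total → factor 600/60 = 10
Step 2: 15-fold → factor 15
Step 3: 0.12 mL brought to 1300 μL → factor 1.3/0.12 = 10.833
Step 4: 0.45 mL + 22.8 mL = 23.25 mL total → factor 23.25/0.45 = 51.667
Step 5: 40 μL brought to 160 μL → factor 160/40 = 4
Step 6: 120 μL brought to 900 μL → factor 900/120 = 7.5
Dilution factor to tube D = 83958; to tube F = 2.5188 × 10^6
[tube D]/[tube F] = (factor to tube F)/(factor to tube D) = 2.5188 × 10^6/83958 = 30.0

30.0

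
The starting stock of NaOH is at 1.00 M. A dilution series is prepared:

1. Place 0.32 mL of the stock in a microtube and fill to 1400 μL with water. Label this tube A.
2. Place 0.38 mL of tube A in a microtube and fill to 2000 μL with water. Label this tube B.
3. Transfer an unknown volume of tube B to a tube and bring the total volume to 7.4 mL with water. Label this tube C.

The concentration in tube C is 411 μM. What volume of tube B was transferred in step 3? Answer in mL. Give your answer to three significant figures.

Step 1: 0.32 mL brought to 1400 μL → factor 1.4/0.32 = 4.375
Step 2: 0.38 mL brought to 2000 μL → factor 2/0.38 = 5.2632
Step 3: v brought to 7.4 mL → factor = 7.4 mL/v
Product of known-step factors = 23.026
Overall factor = 1.00 M / (411 μM) = 2433.1
Step-3 factor = 2433.1 / 23.026 = 105.67
v = 7.4 mL / 105.67 = 0.0700 mL

0.0700 mL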